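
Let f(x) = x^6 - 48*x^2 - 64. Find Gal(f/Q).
The polynomial f is an irreducible sextic over Q, so G = Gal(f/Q) is one of the 16 transitive subgroups 6T1, ..., 6T16 of S_6. The discriminant of f is 450868486864896 = 21233664^2, a perfect square, so G is contained in A_6. The transitive groups of degree 6 contained in A_6 are: A_4 (6T4, order 12), S_4 (6T7, order 24), (C_3 x C_3) : C_4 (6T10, order 36), PSL(2,5) (6T12, order 60), A_6 (6T15, order 360). By Dedekind's theorem, for a prime p not dividing disc(f) the degrees of the irreducible factors of f mod p form the cycle type of an element of G. Factoring f modulo the 33 such primes p <= 149 (skipping 2, 3, which divide the discriminant), each new pattern first appears at: mod 5: f = (x^3 + 2x^2 + 2x + 3)(x^3 + 3x^2 + 2x + 2), pattern 3+3; mod 17: f = (x + 4)(x + 13)(x^2 + 5)(x^2 + 11), pattern 2+2+1+1; mod 71: f = (x + 7)(x + 8)(x + 10)(x + 61)(x + 63)(x + 64), pattern 1+1+1+1+1+1. No other pattern occurs in this range, so the set of observed cycle types is {3+3, 2+2+1+1, 1+1+1+1+1+1}. The candidates containing elements of all these cycle types are A_4 (6T4) of order 12, S_4 (6T7) of order 24, (C_3 x C_3) : C_4 (6T10) of order 36, PSL(2,5) (6T12) of order 60, A_6 (6T15) of order 360; the others are excluded. The observed types are precisely the cycle types that occur in A_4 (6T4). Each of the other remaining candidates has further cycle types, and by the Chebotarev density theorem the matching factorization patterns would occur for a proportion of primes equal to their share of the group: S_4 (6T7) additionally contains elements of type 4+2 (6 of its 24 elements, about 25% of primes); (C_3 x C_3) : C_4 (6T10) additionally contains elements of type 4+2, 3+1+1+1 (22 of its 36 elements, about 61% of primes); PSL(2,5) (6T12) additionally contains elements of type 5+1 (24 of its 60 elements, about 40% of primes); A_6 (6T15) additionally contains elements of type 5+1, 4+2, 3+1+1+1 (274 of its 360 elements, about 76% of primes). None of the 33 primes tested shows any such pattern (for each of these groups the chance of that is below 10^-4), which rules them out. Hence G = A_4 (6T4), of order 12.

A_4, A_4 acting on 6 points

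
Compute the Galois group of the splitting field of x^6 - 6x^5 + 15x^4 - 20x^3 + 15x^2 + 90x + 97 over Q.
The polynomial f is an irreducible sextic over Q, so G = Gal(f/Q) is one of the 16 transitive subgroups 6T1, ..., 6T16 of S_6. The discriminant of f is -9727331052552192, which is not a perfect square, so G is not contained in A_6. The transitive groups of degree 6 not contained in A_6 are: C_6 (6T1, order 6), S_3 (6T2, order 6), D_6 (6T3, order 12), C_3 x S_3 (6T5, order 18), A_4 x C_2 (6T6, order 24), S_4 (6T8, order 24), S_3 x S_3 (6T9, order 36), S_4 x C_2 (6T11, order 48), (S_3 x S_3) : C_2 (6T13, order 72), PGL(2,5) (6T14, order 120), S_6 (6T16, order 720). By Dedekind's theorem, for a prime p not dividing disc(f) the degrees of the irreducible factors of f mod p form the cycle type of an element of G. Factoring f modulo the 27 such primes p <= 127 (skipping 2, 3, 17, 43, which divide the discriminant), each new pattern first appears at: mod 5: f = (x^6 + 4x^5 + 2), pattern 6; mod 7: f = (x + 4)(x^2 + 4x + 5)(x^3 + x + 1), pattern 3+2+1; mod 11: f = (x^2 + 2x + 5)(x^4 + 3x^3 + 4x^2 + x + 4), pattern 4+2; mod 13: f = (x + 6)(x + 9)(x^2 + 11)(x^2 + 5x + 5), pattern 2+2+1+1; mod 61: f = (x + 3)(x + 7)(x + 19)(x + 41)(x^2 + 46x + 31), pattern 2+1+1+1+1; mod 97: f = (x)(x + 19)(x + 23)(x^3 + 49x^2 + 42x + 83), pattern 3+1+1+1; mod 113: f = (x^2 + 6x + 33)(x^2 + 13x + 48)(x^2 + 88x + 105), pattern 2+2+2; mod 127: f = (x^3 + 46x^2 + 75x + 22)(x^3 + 75x^2 + 46x + 91), pattern 3+3. No other pattern occurs in this range, so the set of observed cycle types is {6, 3+2+1, 4+2, 2+2+1+1, 2+1+1+1+1, 3+1+1+1, 2+2+2, 3+3}. The candidates containing elements of all these cycle types are (S_3 x S_3) : C_2 (6T13) of order 72, S_6 (6T16) of order 720; the others are excluded. The observed types are precisely the cycle types that occur in (S_3 x S_3) : C_2 (6T13) (apart from the identity). Each of the other remaining candidates has further cycle types, and by the Chebotarev density theorem the matching factorization patterns would occur for a proportion of primes equal to their share of the group: S_6 (6T16) additionally contains elements of type 5+1, 4+1+1 (234 of its 720 elements, about 32% of primes). None of the 27 primes tested shows any such pattern (for each of these groups the chance of that is below 10^-4), which rules them out. Hence G = (S_3 x S_3) : C_2 (6T13), of order 72.

(S_3 x S_3) : C_2, the group 6T13 of order 72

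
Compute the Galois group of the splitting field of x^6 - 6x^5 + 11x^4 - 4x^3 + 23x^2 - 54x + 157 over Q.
The polynomial f is an irreducible sextic over Q, so G = Gal(f/Q) is one of the 16 transitive subgroups 6T1, ..., 6T16 of S_6. The discriminant of f is -5497558138880000, which is not a perfect square, so G is not contained in A_6. The transitive groups of degree 6 not contained in A_6 are: C_6 (6T1, order 6), S_3 (6T2, order 6), D_6 (6T3, order 12), C_3 x S_3 (6T5, order 18), A_4 x C_2 (6T6, order 24), S_4 (6T8, order 24), S_3 x S_3 (6T9, order 36), S_4 x C_2 (6T11, order 48), (S_3 x S_3) : C_2 (6T13, order 72), PGL(2,5) (6T14, order 120), S_6 (6T16, order 720). By Dedekind's theorem, for a prime p not dividing disc(f) the degrees of the irreducible factors of f mod p form the cycle type of an element of G. Factoring f modulo the 22 such primes p <= 89 (skipping 2, 5, which divide the discriminant), each new pattern first appears at: mod 3: f = (x^3 + x^2 + x + 2)(x^3 + 2x^2 + 2x + 2), pattern 3+3; mod 7: f = (x^2 + 2)(x^2 + 3x + 6)(x^2 + 5x + 2), pattern 2+2+2; mod 13: f = (x + 4)(x + 7)(x^4 + 9x^3 + x^2 + 6x + 7), pattern 4+1+1; mod 43: f = (x + 18)(x + 23)(x^2 + 41x + 17)(x^2 + 41x + 41), pattern 2+2+1+1. No other pattern occurs in this range, so the set of observed cycle types is {3+3, 2+2+2, 4+1+1, 2+2+1+1}. The candidates containing elements of all these cycle types are S_4 (6T8) of order 24, S_4 x C_2 (6T11) of order 48, PGL(2,5) (6T14) of order 120, S_6 (6T16) of order 720; the others are excluded. The observed types are precisely the cycle types that occur in S_4 (6T8) (apart from the identity). Each of the other remaining candidates has further cycle types, and by the Chebotarev density theorem the matching factorization patterns would occur for a proportion of primes equal to their share of the group: S_4 x C_2 (6T11) additionally contains elements of type 6, 4+2, 2+1+1+1+1 (17 of its 48 elements, about 35% of primes); PGL(2,5) (6T14) additionally contains elements of type 6, 5+1 (44 of its 120 elements, about 37% of primes); S_6 (6T16) additionally contains elements of type 6, 5+1, 4+2, 3+2+1, 3+1+1+1, 2+1+1+1+1 (529 of its 720 elements, about 73% of primes). None of the 22 primes tested shows any such pattern (for each of these groups the chance of that is below 10^-4), which rules them out. Hence G = S_4 (6T8), of order 24.

6T8: S_4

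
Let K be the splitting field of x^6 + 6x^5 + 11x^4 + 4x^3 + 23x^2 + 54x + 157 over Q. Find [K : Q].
24

The degree of the splitting field over Q equals the order of the Galois group, so first determine the group. The polynomial f is an irreducible sextic over Q, so G = Gal(f/Q) is one of the 16 transitive subgroups 6T1, ..., 6T16 of S_6. The discriminant of f is -5497558138880000, which is not a perfect square, so G is not contained in A_6. The transitive groups of degree 6 not contained in A_6 are: C_6 (6T1, order 6), S_3 (6T2, order 6), D_6 (6T3, order 12), C_3 x S_3 (6T5, order 18), A_4 x C_2 (6T6, order 24), S_4 (6T8, order 24), S_3 x S_3 (6T9, order 36), S_4 x C_2 (6T11, order 48), (S_3 x S_3) : C_2 (6T13, order 72), PGL(2,5) (6T14, order 120), S_6 (6T16, order 720). By Dedekind's theorem, for a prime p not dividing disc(f) the degrees of the irreducible factors of f mod p form the cycle type of an element of G. Factoring f modulo the 22 such primes p <= 89 (skipping 2, 5, which divide the discriminant), each new pattern first appears at: mod 3: f = (x^3 + x^2 + 2x + 1)(x^3 + 2x^2 + x + 1), pattern 3+3; mod 7: f = (x^2 + 2)(x^2 + 2x + 2)(x^2 + 4x + 6), pattern 2+2+2; mod 13: f = (x + 6)(x + 9)(x^4 + 4x^3 + x^2 + 7x + 7), pattern 4+1+1; mod 43: f = (x + 20)(x + 25)(x^2 + 2x + 17)(x^2 + 2x + 41), pattern 2+2+1+1. No other pattern occurs in this range, so the set of observed cycle types is {3+3, 2+2+2, 4+1+1, 2+2+1+1}. The candidates containing elements of all these cycle types are S_4 (6T8) of order 24, S_4 x C_2 (6T11) of order 48, PGL(2,5) (6T14) of order 120, S_6 (6T16) of order 720; the others are excluded. The observed types are precisely the cycle types that occur in S_4 (6T8) (apart from the identity). Each of the other remaining candidates has further cycle types, and by the Chebotarev density theorem the matching factorization patterns would occur for a proportion of primes equal to their share of the group: S_4 x C_2 (6T11) additionally contains elements of type 6, 4+2, 2+1+1+1+1 (17 of its 48 elements, about 35% of primes); PGL(2,5) (6T14) additionally contains elements of type 6, 5+1 (44 of its 120 elements, about 37% of primes); S_6 (6T16) additionally contains elements of type 6, 5+1, 4+2, 3+2+1, 3+1+1+1, 2+1+1+1+1 (529 of its 720 elements, about 73% of primes). None of the 22 primes tested shows any such pattern (for each of these groups the chance of that is below 10^-4), which rules them out. Hence G = S_4 (6T8), of order 24. The Galois group S_4 (6T8) has order 24, so the splitting field has degree 24 over Q.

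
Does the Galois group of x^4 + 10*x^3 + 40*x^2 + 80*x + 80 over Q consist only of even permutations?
The polynomial is irreducible of degree 4 over Q. Its discriminant is 512000, which is not a perfect square. A Galois group lies in the alternating group exactly when the discriminant is a square in Q, so the Galois group (C_4) is not contained in A_4.

No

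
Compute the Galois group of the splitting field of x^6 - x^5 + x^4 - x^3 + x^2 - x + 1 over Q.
The polynomial f is an irreducible sextic over Q, so G = Gal(f/Q) is one of the 16 transitive subgroups 6T1, ..., 6T16 of S_6. The discriminant of f is -16807, which is not a perfect square, so G is not contained in A_6. The transitive groups of degree 6 not contained in A_6 are: C_6 (6T1, order 6), S_3 (6T2, order 6), D_6 (6T3, order 12), C_3 x S_3 (6T5, order 18), A_4 x C_2 (6T6, order 24), S_4 (6T8, order 24), S_3 x S_3 (6T9, order 36), S_4 x C_2 (6T11, order 48), (S_3 x S_3) : C_2 (6T13, order 72), PGL(2,5) (6T14, order 120), S_6 (6T16, order 720). By Dedekind's theorem, for a prime p not dividing disc(f) the degrees of the irreducible factors of f mod p form the cycle type of an element of G. Factoring f modulo the 37 such primes p <= 163 (skipping 7, which divides the discriminant), each new pattern first appears at: mod 2: f = (x^3 + x + 1)(x^3 + x^2 + 1), pattern 3+3; mod 3: f = (x^6 + 2x^5 + x^4 + 2x^3 + x^2 + 2x + 1), pattern 6; mod 13: f = (x^2 + 7x + 1)(x^2 + 8x + 1)(x^2 + 10x + 1), pattern 2+2+2; mod 29: f = (x + 7)(x + 16)(x + 20)(x + 23)(x + 24)(x + 25), pattern 1+1+1+1+1+1. No other pattern occurs in this range, so the set of observed cycle types is {3+3, 6, 2+2+2, 1+1+1+1+1+1}. The candidates containing elements of all these cycle types are C_6 (6T1) of order 6, D_6 (6T3) of order 12, C_3 x S_3 (6T5) of order 18, A_4 x C_2 (6T6) of order 24, S_3 x S_3 (6T9) of order 36, S_4 x C_2 (6T11) of order 48, (S_3 x S_3) : C_2 (6T13) of order 72, PGL(2,5) (6T14) of order 120, S_6 (6T16) of order 720; the others are excluded. The observed types are precisely the cycle types that occur in C_6 (6T1). Each of the other remaining candidates has further cycle types, and by the Chebotarev density theorem the matching factorization patterns would occur for a proportion of primes equal to their share of the group: D_6 (6T3) additionally contains elements of type 2+2+1+1 (3 of its 12 elements, about 25% of primes); C_3 x S_3 (6T5) additionally contains elements of type 3+1+1+1 (4 of its 18 elements, about 22% of primes); A_4 x C_2 (6T6) additionally contains elements of type 2+2+1+1, 2+1+1+1+1 (6 of its 24 elements, about 25% of primes); S_3 x S_3 (6T9) additionally contains elements of type 3+1+1+1, 2+2+1+1 (13 of its 36 elements, about 36% of primes); S_4 x C_2 (6T11) additionally contains elements of type 4+2, 4+1+1, 2+2+1+1, 2+1+1+1+1 (24 of its 48 elements, about 50% of primes); (S_3 x S_3) : C_2 (6T13) additionally contains elements of type 4+2, 3+2+1, 3+1+1+1, 2+2+1+1, 2+1+1+1+1 (49 of its 72 elements, about 68% of primes); PGL(2,5) (6T14) additionally contains elements of type 5+1, 4+1+1, 2+2+1+1 (69 of its 120 elements, about 58% of primes); S_6 (6T16) additionally contains elements of type 5+1, 4+2, 4+1+1, 3+2+1, 3+1+1+1, 2+2+1+1, 2+1+1+1+1 (544 of its 720 elements, about 76% of primes). None of the 37 primes tested shows any such pattern (for each of these groups the chance of that is below 10^-4), which rules them out. Hence G = C_6 (6T1), of order 6.

6T1: C_6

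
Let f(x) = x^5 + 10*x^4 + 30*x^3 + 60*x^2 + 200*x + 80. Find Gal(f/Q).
The polynomial f is an irreducible quintic over Q, so G = Gal(f/Q) is a transitive subgroup of S_5: one of C_5 (5T1, order 5), D_5 (5T2, order 10), F_20 (5T3, order 20), A_5 (5T4, order 60) or S_5 (5T5, order 120). The discriminant of f is 1327104000000 = 1152000^2, a perfect square, so G is contained in A_5. The transitive groups of degree 5 contained in A_5 are: C_5 (5T1, order 5), D_5 (5T2, order 10), A_5 (5T4, order 60). By Dedekind's theorem, for a prime p not dividing disc(f) the degrees of the irreducible factors of f mod p form the cycle type of an element of G. Factoring f modulo the 23 such primes p <= 101 (skipping 2, 3, 5, which divide the discriminant), each new pattern first appears at: mod 7: f = (x^5 + 3x^4 + 2x^3 + 4x^2 + 4x + 3), pattern 5; mod 17: f = (x + 13)(x^2 + 3x + 3)(x^2 + 11x + 16), pattern 2+2+1. No other pattern occurs in this range, so the set of observed cycle types is {5, 2+2+1}. The candidates containing elements of all these cycle types are D_5 (5T2) of order 10, A_5 (5T4) of order 60; the others are excluded. The observed types are precisely the cycle types that occur in D_5 (5T2) (apart from the identity). Each of the other remaining candidates has further cycle types, and by the Chebotarev density theorem the matching factorization patterns would occur for a proportion of primes equal to their share of the group: A_5 (5T4) additionally contains elements of type 3+1+1 (20 of its 60 elements, about 33% of primes). None of the 23 primes tested shows any such pattern (for each of these groups the chance of that is below 10^-4), which rules them out. Hence G = D_5 (5T2), of order 10.

5T2: D_5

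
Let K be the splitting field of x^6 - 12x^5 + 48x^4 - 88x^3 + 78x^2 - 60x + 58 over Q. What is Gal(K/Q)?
S_3 x S_3

The polynomial f is an irreducible sextic over Q, so G = Gal(f/Q) is one of the 16 transitive subgroups 6T1, ..., 6T16 of S_6. The discriminant of f is 32289945753600, which is not a perfect square, so G is not contained in A_6. The transitive groups of degree 6 not contained in A_6 are: C_6 (6T1, order 6), S_3 (6T2, order 6), D_6 (6T3, order 12), C_3 x S_3 (6T5, order 18), A_4 x C_2 (6T6, order 24), S_4 (6T8, order 24), S_3 x S_3 (6T9, order 36), S_4 x C_2 (6T11, order 48), (S_3 x S_3) : C_2 (6T13, order 72), PGL(2,5) (6T14, order 120), S_6 (6T16, order 720). By Dedekind's theorem, for a prime p not dividing disc(f) the degrees of the irreducible factors of f mod p form the cycle type of an element of G. Factoring f modulo the 14 such primes p <= 59 (skipping 2, 3, 5, which divide the discriminant), each new pattern first appears at: mod 7: f = (x^6 + 2x^5 + 6x^4 + 3x^3 + x^2 + 3x + 2), pattern 6; mod 19: f = (x + 3)(x + 13)(x + 16)(x^3 + 13x^2 + 2x + 6), pattern 3+1+1+1; mod 23: f = (x + 1)(x + 14)(x^2 + 3x + 20)(x^2 + 16x + 3), pattern 2+2+1+1; mod 31: f = (x^2 + 2x + 26)(x^2 + 5x + 19)(x^2 + 12x + 2), pattern 2+2+2; mod 43: f = (x^3 + 37x^2 + 27x + 28)(x^3 + 37x^2 + 28x + 42), pattern 3+3. No other pattern occurs in this range, so the set of observed cycle types is {6, 3+1+1+1, 2+2+1+1, 2+2+2, 3+3}. The candidates containing elements of all these cycle types are S_3 x S_3 (6T9) of order 36, (S_3 x S_3) : C_2 (6T13) of order 72, S_6 (6T16) of order 720; the others are excluded. The observed types are precisely the cycle types that occur in S_3 x S_3 (6T9) (apart from the identity). Each of the other remaining candidates has further cycle types, and by the Chebotarev density theorem the matching factorization patterns would occur for a proportion of primes equal to their share of the group: (S_3 x S_3) : C_2 (6T13) additionally contains elements of type 4+2, 3+2+1, 2+1+1+1+1 (36 of its 72 elements, about 50% of primes); S_6 (6T16) additionally contains elements of type 5+1, 4+2, 4+1+1, 3+2+1, 2+1+1+1+1 (459 of its 720 elements, about 64% of primes). None of the 14 primes tested shows any such pattern (for each of these groups the chance of that is below 10^-4), which rules them out. Hence G = S_3 x S_3 (6T9), of order 36.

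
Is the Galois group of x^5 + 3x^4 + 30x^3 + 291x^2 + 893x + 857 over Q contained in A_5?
Yes

The polynomial is irreducible of degree 5 over Q. Its discriminant is 4162509889729 = 2040223^2, a perfect square. A Galois group lies in the alternating group exactly when the discriminant is a square in Q, so the Galois group (D_5) is contained in A_5.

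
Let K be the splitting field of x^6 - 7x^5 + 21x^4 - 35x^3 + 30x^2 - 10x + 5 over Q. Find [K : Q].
The degree of the splitting field over Q equals the order of the Galois group, so first determine the group. The polynomial f is an irreducible sextic over Q, so G = Gal(f/Q) is one of the 16 transitive subgroups 6T1, ..., 6T16 of S_6. The discriminant of f is 525625 = 725^2, a perfect square, so G is contained in A_6. The transitive groups of degree 6 contained in A_6 are: A_4 (6T4, order 12), S_4 (6T7, order 24), (C_3 x C_3) : C_4 (6T10, order 36), PSL(2,5) (6T12, order 60), A_6 (6T15, order 360). By Dedekind's theorem, for a prime p not dividing disc(f) the degrees of the irreducible factors of f mod p form the cycle type of an element of G. Factoring f modulo the 19 such primes p <= 73 (skipping 5, 29, which divide the discriminant), each new pattern first appears at: mod 2: f = (x^2 + x + 1)(x^4 + x + 1), pattern 4+2; mod 11: f = (x^3 + 2x + 9)(x^3 + 4x^2 + 8x + 3), pattern 3+3; mod 19: f = (x + 6)(x + 7)(x^2 + 5x + 12)(x^2 + 13x + 10), pattern 2+2+1+1; mod 61: f = (x + 18)(x + 25)(x + 32)(x^3 + 40x^2 + 14x + 47), pattern 3+1+1+1. No other pattern occurs in this range, so the set of observed cycle types is {4+2, 3+3, 2+2+1+1, 3+1+1+1}. The candidates containing elements of all these cycle types are (C_3 x C_3) : C_4 (6T10) of order 36, A_6 (6T15) of order 360; the others are excluded. The observed types are precisely the cycle types that occur in (C_3 x C_3) : C_4 (6T10) (apart from the identity). Each of the other remaining candidates has further cycle types, and by the Chebotarev density theorem the matching factorization patterns would occur for a proportion of primes equal to their share of the group: A_6 (6T15) additionally contains elements of type 5+1 (144 of its 360 elements, about 40% of primes). None of the 19 primes tested shows any such pattern (for each of these groups the chance of that is below 10^-4), which rules them out. Hence G = (C_3 x C_3) : C_4 (6T10), of order 36. The Galois group (C_3 x C_3) : C_4 (6T10) has order 36, so the splitting field has degree 36 over Q.

36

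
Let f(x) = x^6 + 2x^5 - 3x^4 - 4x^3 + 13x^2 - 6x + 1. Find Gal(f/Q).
The polynomial f is an irreducible sextic over Q, so G = Gal(f/Q) is one of the 16 transitive subgroups 6T1, ..., 6T16 of S_6. The discriminant of f is -147116032, which is not a perfect square, so G is not contained in A_6. The transitive groups of degree 6 not contained in A_6 are: C_6 (6T1, order 6), S_3 (6T2, order 6), D_6 (6T3, order 12), C_3 x S_3 (6T5, order 18), A_4 x C_2 (6T6, order 24), S_4 (6T8, order 24), S_3 x S_3 (6T9, order 36), S_4 x C_2 (6T11, order 48), (S_3 x S_3) : C_2 (6T13, order 72), PGL(2,5) (6T14, order 120), S_6 (6T16, order 720). By Dedekind's theorem, for a prime p not dividing disc(f) the degrees of the irreducible factors of f mod p form the cycle type of an element of G. Factoring f modulo the 28 such primes p <= 113 (skipping 2, 7, which divide the discriminant), each new pattern first appears at: mod 3: f = (x^6 + 2x^5 + 2x^3 + x^2 + 1), pattern 6; mod 5: f = (x + 1)(x^2 + 2)(x^3 + x^2 + 4x + 3), pattern 3+2+1; mod 11: f = (x^2 + 9x + 5)(x^4 + 4x^3 + 9x + 9), pattern 4+2; mod 17: f = (x^3 + x^2 + 3x + 4)(x^3 + x^2 + 10x + 13), pattern 3+3; mod 19: f = (x^2 + 3x + 8)(x^2 + 3x + 14)(x^2 + 15x + 9), pattern 2+2+2; mod 37: f = (x + 7)(x + 19)(x^2 + 19x + 25)(x^2 + 31x + 22), pattern 2+2+1+1; mod 41: f = (x + 7)(x + 15)(x + 20)(x^3 + x^2 + 25x + 32), pattern 3+1+1+1; mod 113: f = (x + 11)(x + 20)(x + 101)(x + 106)(x^2 + 103x + 63), pattern 2+1+1+1+1. No other pattern occurs in this range, so the set of observed cycle types is {6, 3+2+1, 4+2, 3+3, 2+2+2, 2+2+1+1, 3+1+1+1, 2+1+1+1+1}. The candidates containing elements of all these cycle types are (S_3 x S_3) : C_2 (6T13) of order 72, S_6 (6T16) of order 720; the others are excluded. The observed types are precisely the cycle types that occur in (S_3 x S_3) : C_2 (6T13) (apart from the identity). Each of the other remaining candidates has further cycle types, and by the Chebotarev density theorem the matching factorization patterns would occur for a proportion of primes equal to their share of the group: S_6 (6T16) additionally contains elements of type 5+1, 4+1+1 (234 of its 720 elements, about 32% of primes). None of the 28 primes tested shows any such pattern (for each of these groups the chance of that is below 10^-4), which rules them out. Hence G = (S_3 x S_3) : C_2 (6T13), of order 72.

(S_3 x S_3) : C_2 (order 72)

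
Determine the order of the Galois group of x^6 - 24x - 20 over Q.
The degree of the splitting field over Q equals the order of the Galois group, so first determine the group. The polynomial f is an irreducible sextic over Q, so G = Gal(f/Q) is one of the 16 transitive subgroups 6T1, ..., 6T16 of S_6. The discriminant of f is 746496000000 = 864000^2, a perfect square, so G is contained in A_6. The transitive groups of degree 6 contained in A_6 are: A_4 (6T4, order 12), S_4 (6T7, order 24), (C_3 x C_3) : C_4 (6T10, order 36), PSL(2,5) (6T12, order 60), A_6 (6T15, order 360). By Dedekind's theorem, for a prime p not dividing disc(f) the degrees of the irreducible factors of f mod p form the cycle type of an element of G. Factoring f modulo the 6 such primes p <= 23 (skipping 2, 3, 5, which divide the discriminant), each new pattern first appears at: mod 7: f = (x + 4)(x^5 + 3x^4 + 2x^3 + 6x^2 + 4x + 2), pattern 5+1; mod 23: f = (x + 2)(x + 11)(x + 16)(x^3 + 17x^2 + 13x + 7), pattern 3+1+1+1. No other pattern occurs in this range, so the set of observed cycle types is {5+1, 3+1+1+1}. Among the candidates above, the only group containing elements of all these cycle types is A_6 (6T15) — each of A_4 (6T4), S_4 (6T7), (C_3 x C_3) : C_4 (6T10), PSL(2,5) (6T12) lacks at least one of them. Hence G = A_6 (6T15), of order 360. The Galois group A_6 (6T15) has order 360, so the splitting field has degree 360 over Q.

360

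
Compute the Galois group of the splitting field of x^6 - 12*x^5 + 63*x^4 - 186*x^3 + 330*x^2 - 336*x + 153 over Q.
PGL(2,5), S_5 acting on 6 points

The polynomial f is an irreducible sextic over Q, so G = Gal(f/Q) is one of the 16 transitive subgroups 6T1, ..., 6T16 of S_6. The discriminant of f is -16003008, which is not a perfect square, so G is not contained in A_6. The transitive groups of degree 6 not contained in A_6 are: C_6 (6T1, order 6), S_3 (6T2, order 6), D_6 (6T3, order 12), C_3 x S_3 (6T5, order 18), A_4 x C_2 (6T6, order 24), S_4 (6T8, order 24), S_3 x S_3 (6T9, order 36), S_4 x C_2 (6T11, order 48), (S_3 x S_3) : C_2 (6T13, order 72), PGL(2,5) (6T14, order 120), S_6 (6T16, order 720). By Dedekind's theorem, for a prime p not dividing disc(f) the degrees of the irreducible factors of f mod p form the cycle type of an element of G. Factoring f modulo the 21 such primes p <= 89 (skipping 2, 3, 7, which divide the discriminant), each new pattern first appears at: mod 5: f = (x^6 + 3x^5 + 3x^4 + 4x^3 + 4x + 3), pattern 6; mod 11: f = (x + 7)(x^5 + 3x^4 + 9x^3 + 4x^2 + 5x + 3), pattern 5+1; mod 13: f = (x + 3)(x + 12)(x^4 + 12x^3 + 3x^2 + 1), pattern 4+1+1; mod 23: f = (x + 1)(x + 5)(x^2 + x + 19)(x^2 + 4x + 5), pattern 2+2+1+1; mod 43: f = (x^3 + 13x^2 + x + 3)(x^3 + 18x^2 + 8), pattern 3+3; mod 61: f = (x^2 + 28x + 34)(x^2 + 39x + 52)(x^2 + 43x + 30), pattern 2+2+2. No other pattern occurs in this range, so the set of observed cycle types is {6, 5+1, 4+1+1, 2+2+1+1, 3+3, 2+2+2}. The candidates containing elements of all these cycle types are PGL(2,5) (6T14) of order 120, S_6 (6T16) of order 720; the others are excluded. The observed types are precisely the cycle types that occur in PGL(2,5) (6T14) (apart from the identity). Each of the other remaining candidates has further cycle types, and by the Chebotarev density theorem the matching factorization patterns would occur for a proportion of primes equal to their share of the group: S_6 (6T16) additionally contains elements of type 4+2, 3+2+1, 3+1+1+1, 2+1+1+1+1 (265 of its 720 elements, about 37% of primes). None of the 21 primes tested shows any such pattern (for each of these groups the chance of that is below 10^-4), which rules them out. Hence G = PGL(2,5) (6T14), of order 120.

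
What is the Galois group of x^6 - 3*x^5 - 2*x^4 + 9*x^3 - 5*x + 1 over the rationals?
S_3, S_3 acting on 6 points

The polynomial f is an irreducible sextic over Q, so G = Gal(f/Q) is one of the 16 transitive subgroups 6T1, ..., 6T16 of S_6. The discriminant of f is 810448, which is not a perfect square, so G is not contained in A_6. The transitive groups of degree 6 not contained in A_6 are: C_6 (6T1, order 6), S_3 (6T2, order 6), D_6 (6T3, order 12), C_3 x S_3 (6T5, order 18), A_4 x C_2 (6T6, order 24), S_4 (6T8, order 24), S_3 x S_3 (6T9, order 36), S_4 x C_2 (6T11, order 48), (S_3 x S_3) : C_2 (6T13, order 72), PGL(2,5) (6T14, order 120), S_6 (6T16, order 720). By Dedekind's theorem, for a prime p not dividing disc(f) the degrees of the irreducible factors of f mod p form the cycle type of an element of G. Factoring f modulo the 23 such primes p <= 97 (skipping 2, 37, which divide the discriminant), each new pattern first appears at: mod 3: f = (x^3 + x^2 + 2)(x^3 + 2x^2 + 2x + 2), pattern 3+3; mod 5: f = (x^2 + 2)(x^2 + 3x + 3)(x^2 + 4x + 1), pattern 2+2+2; mod 67: f = (x + 2)(x + 18)(x + 30)(x + 36)(x + 48)(x + 64), pattern 1+1+1+1+1+1. No other pattern occurs in this range, so the set of observed cycle types is {3+3, 2+2+2, 1+1+1+1+1+1}. The candidates containing elements of all these cycle types are C_6 (6T1) of order 6, S_3 (6T2) of order 6, D_6 (6T3) of order 12, C_3 x S_3 (6T5) of order 18, A_4 x C_2 (6T6) of order 24, S_4 (6T8) of order 24, S_3 x S_3 (6T9) of order 36, S_4 x C_2 (6T11) of order 48, (S_3 x S_3) : C_2 (6T13) of order 72, PGL(2,5) (6T14) of order 120, S_6 (6T16) of order 720; the others are excluded. The observed types are precisely the cycle types that occur in S_3 (6T2). Each of the other remaining candidates has further cycle types, and by the Chebotarev density theorem the matching factorization patterns would occur for a proportion of primes equal to their share of the group: C_6 (6T1) additionally contains elements of type 6 (2 of its 6 elements, about 33% of primes); D_6 (6T3) additionally contains elements of type 6, 2+2+1+1 (5 of its 12 elements, about 42% of primes); C_3 x S_3 (6T5) additionally contains elements of type 6, 3+1+1+1 (10 of its 18 elements, about 56% of primes); A_4 x C_2 (6T6) additionally contains elements of type 6, 2+2+1+1, 2+1+1+1+1 (14 of its 24 elements, about 58% of primes); S_4 (6T8) additionally contains elements of type 4+1+1, 2+2+1+1 (9 of its 24 elements, about 38% of primes); S_3 x S_3 (6T9) additionally contains elements of type 6, 3+1+1+1, 2+2+1+1 (25 of its 36 elements, about 69% of primes); S_4 x C_2 (6T11) additionally contains elements of type 6, 4+2, 4+1+1, 2+2+1+1, 2+1+1+1+1 (32 of its 48 elements, about 67% of primes); (S_3 x S_3) : C_2 (6T13) additionally contains elements of type 6, 4+2, 3+2+1, 3+1+1+1, 2+2+1+1, 2+1+1+1+1 (61 of its 72 elements, about 85% of primes); PGL(2,5) (6T14) additionally contains elements of type 6, 5+1, 4+1+1, 2+2+1+1 (89 of its 120 elements, about 74% of primes); S_6 (6T16) additionally contains elements of type 6, 5+1, 4+2, 4+1+1, 3+2+1, 3+1+1+1, 2+2+1+1, 2+1+1+1+1 (664 of its 720 elements, about 92% of primes). None of the 23 primes tested shows any such pattern (for each of these groups the chance of that is below 10^-4), which rules them out. Hence G = S_3 (6T2), of order 6.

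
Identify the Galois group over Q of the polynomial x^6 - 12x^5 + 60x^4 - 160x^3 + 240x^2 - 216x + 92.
The polynomial f is an irreducible sextic over Q, so G = Gal(f/Q) is one of the 16 transitive subgroups 6T1, ..., 6T16 of S_6. The discriminant of f is 746496000000 = 864000^2, a perfect square, so G is contained in A_6. The transitive groups of degree 6 contained in A_6 are: A_4 (6T4, order 12), S_4 (6T7, order 24), (C_3 x C_3) : C_4 (6T10, order 36), PSL(2,5) (6T12, order 60), A_6 (6T15, order 360). By Dedekind's theorem, for a prime p not dividing disc(f) the degrees of the irreducible factors of f mod p form the cycle type of an element of G. Factoring f modulo the 6 such primes p <= 23 (skipping 2, 3, 5, which divide the discriminant), each new pattern first appears at: mod 7: f = (x + 2)(x^5 + 4x^3 + 2x + 4), pattern 5+1; mod 23: f = (x)(x + 9)(x + 14)(x^3 + 11x^2 + 3x + 18), pattern 3+1+1+1. No other pattern occurs in this range, so the set of observed cycle types is {5+1, 3+1+1+1}. Among the candidates above, the only group containing elements of all these cycle types is A_6 (6T15) — each of A_4 (6T4), S_4 (6T7), (C_3 x C_3) : C_4 (6T10), PSL(2,5) (6T12) lacks at least one of them. Hence G = A_6 (6T15), of order 360.

A_6, the alternating group on 6 letters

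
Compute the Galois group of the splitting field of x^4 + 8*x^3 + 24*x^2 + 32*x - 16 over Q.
D_4 (order 8)

The polynomial is an irreducible quartic over Q and its discriminant is -8388608, which is not a perfect square, so the Galois group is not contained in A_4. The resolvent cubic y^3 - 24*y^2 + 320*y - 1536 has exactly one rational root, so the Galois group is C_4 or D_4. The quartic remains irreducible over Q(sqrt(disc)), so the group is D_4.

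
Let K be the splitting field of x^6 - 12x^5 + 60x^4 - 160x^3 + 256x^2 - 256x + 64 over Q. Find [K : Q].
The degree of the splitting field over Q equals the order of the Galois group, so first determine the group. The polynomial f is an irreducible sextic over Q, so G = Gal(f/Q) is one of the 16 transitive subgroups 6T1, ..., 6T16 of S_6. The discriminant of f is 66039417143296 = 8126464^2, a perfect square, so G is contained in A_6. The transitive groups of degree 6 contained in A_6 are: A_4 (6T4, order 12), S_4 (6T7, order 24), (C_3 x C_3) : C_4 (6T10, order 36), PSL(2,5) (6T12, order 60), A_6 (6T15, order 360). By Dedekind's theorem, for a prime p not dividing disc(f) the degrees of the irreducible factors of f mod p form the cycle type of an element of G. Factoring f modulo the 79 such primes p <= 419 (skipping 2, 31, which divide the discriminant), each new pattern first appears at: mod 3: f = (x^2 + 2x + 2)(x^4 + x^3 + 2x^2 + 2x + 2), pattern 4+2; mod 5: f = (x^3 + x^2 + x + 3)(x^3 + 2x^2 + 2x + 3), pattern 3+3; mod 11: f = (x + 3)(x + 4)(x^2 + 4x + 5)(x^2 + 10x + 4), pattern 2+2+1+1; mod 67: f = (x + 2)(x + 4)(x + 20)(x + 43)(x + 59)(x + 61), pattern 1+1+1+1+1+1. No other pattern occurs in this range, so the set of observed cycle types is {4+2, 3+3, 2+2+1+1, 1+1+1+1+1+1}. The candidates containing elements of all these cycle types are S_4 (6T7) of order 24, (C_3 x C_3) : C_4 (6T10) of order 36, A_6 (6T15) of order 360; the others are excluded. The observed types are precisely the cycle types that occur in S_4 (6T7). Each of the other remaining candidates has further cycle types, and by the Chebotarev density theorem the matching factorization patterns would occur for a proportion of primes equal to their share of the group: (C_3 x C_3) : C_4 (6T10) additionally contains elements of type 3+1+1+1 (4 of its 36 elements, about 11% of primes); A_6 (6T15) additionally contains elements of type 5+1, 3+1+1+1 (184 of its 360 elements, about 51% of primes). None of the 79 primes tested shows any such pattern (for each of these groups the chance of that is below 10^-4), which rules them out. Hence G = S_4 (6T7), of order 24. The Galois group S_4 (6T7) has order 24, so the splitting field has degree 24 over Q.

24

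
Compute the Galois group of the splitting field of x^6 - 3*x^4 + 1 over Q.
The polynomial f is an irreducible sextic over Q, so G = Gal(f/Q) is one of the 16 transitive subgroups 6T1, ..., 6T16 of S_6. The discriminant of f is -419904, which is not a perfect square, so G is not contained in A_6. The transitive groups of degree 6 not contained in A_6 are: C_6 (6T1, order 6), S_3 (6T2, order 6), D_6 (6T3, order 12), C_3 x S_3 (6T5, order 18), A_4 x C_2 (6T6, order 24), S_4 (6T8, order 24), S_3 x S_3 (6T9, order 36), S_4 x C_2 (6T11, order 48), (S_3 x S_3) : C_2 (6T13, order 72), PGL(2,5) (6T14, order 120), S_6 (6T16, order 720). By Dedekind's theorem, for a prime p not dividing disc(f) the degrees of the irreducible factors of f mod p form the cycle type of an element of G. Factoring f modulo the 33 such primes p <= 149 (skipping 2, 3, which divide the discriminant), each new pattern first appears at: mod 5: f = (x^3 + x^2 + 4x + 3)(x^3 + 4x^2 + 4x + 2), pattern 3+3; mod 7: f = (x^6 + 4x^4 + 1), pattern 6; mod 17: f = (x + 2)(x + 15)(x^2 + 6)(x^2 + 12), pattern 2+2+1+1; mod 19: f = (x + 6)(x + 7)(x + 12)(x + 13)(x^2 + 6), pattern 2+1+1+1+1; mod 71: f = (x^2 + 40)(x^2 + 45)(x^2 + 54), pattern 2+2+2. No other pattern occurs in this range, so the set of observed cycle types is {3+3, 6, 2+2+1+1, 2+1+1+1+1, 2+2+2}. The candidates containing elements of all these cycle types are A_4 x C_2 (6T6) of order 24, S_4 x C_2 (6T11) of order 48, (S_3 x S_3) : C_2 (6T13) of order 72, S_6 (6T16) of order 720; the others are excluded. The observed types are precisely the cycle types that occur in A_4 x C_2 (6T6) (apart from the identity). Each of the other remaining candidates has further cycle types, and by the Chebotarev density theorem the matching factorization patterns would occur for a proportion of primes equal to their share of the group: S_4 x C_2 (6T11) additionally contains elements of type 4+2, 4+1+1 (12 of its 48 elements, about 25% of primes); (S_3 x S_3) : C_2 (6T13) additionally contains elements of type 4+2, 3+2+1, 3+1+1+1 (34 of its 72 elements, about 47% of primes); S_6 (6T16) additionally contains elements of type 5+1, 4+2, 4+1+1, 3+2+1, 3+1+1+1 (484 of its 720 elements, about 67% of primes). None of the 33 primes tested shows any such pattern (for each of these groups the chance of that is below 10^-4), which rules them out. Hence G = A_4 x C_2 (6T6), of order 24.

A_4 x C_2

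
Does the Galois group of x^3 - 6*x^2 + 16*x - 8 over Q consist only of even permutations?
The polynomial is irreducible of degree 3 over Q. Its discriminant is -1984, which is not a perfect square. A Galois group lies in the alternating group exactly when the discriminant is a square in Q, so the Galois group (S_3) is not contained in A_3.

No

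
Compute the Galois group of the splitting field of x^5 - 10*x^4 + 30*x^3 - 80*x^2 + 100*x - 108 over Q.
The polynomial f is an irreducible quintic over Q, so G = Gal(f/Q) is a transitive subgroup of S_5: one of C_5 (5T1, order 5), D_5 (5T2, order 10), F_20 (5T3, order 20), A_5 (5T4, order 60) or S_5 (5T5, order 120). The discriminant of f is 46464800000, which is not a perfect square, so G is not contained in A_5. The transitive groups of degree 5 not contained in A_5 are: F_20 (5T3, order 20), S_5 (5T5, order 120). By Dedekind's theorem, for a prime p not dividing disc(f) the degrees of the irreducible factors of f mod p form the cycle type of an element of G. Factoring f modulo the 18 such primes p <= 71 (skipping 2, 5, which divide the discriminant), each new pattern first appears at: mod 3: f = (x)(x^4 + 2x^3 + x + 1), pattern 4+1; mod 11: f = (x^5 + x^4 + 8x^3 + 8x^2 + x + 2), pattern 5; mod 19: f = (x + 16)(x^2 + 15x + 11)(x^2 + 16x + 5), pattern 2+2+1. No other pattern occurs in this range, so the set of observed cycle types is {4+1, 5, 2+2+1}. The candidates containing elements of all these cycle types are F_20 (5T3) of order 20, S_5 (5T5) of order 120; the others are excluded. The observed types are precisely the cycle types that occur in F_20 (5T3) (apart from the identity). Each of the other remaining candidates has further cycle types, and by the Chebotarev density theorem the matching factorization patterns would occur for a proportion of primes equal to their share of the group: S_5 (5T5) additionally contains elements of type 3+2, 3+1+1, 2+1+1+1 (50 of its 120 elements, about 42% of primes). None of the 18 primes tested shows any such pattern (for each of these groups the chance of that is below 10^-4), which rules them out. Hence G = F_20 (5T3), of order 20.

5T3: F_20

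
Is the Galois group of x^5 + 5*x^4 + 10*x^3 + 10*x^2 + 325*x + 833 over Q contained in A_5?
Yes

The polynomial is irreducible of degree 5 over Q. Its discriminant is 1073741824000000 = 32768000^2, a perfect square. A Galois group lies in the alternating group exactly when the discriminant is a square in Q, so the Galois group (A_5) is contained in A_5.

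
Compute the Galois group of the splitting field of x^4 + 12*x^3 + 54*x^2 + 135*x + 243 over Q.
The polynomial is an irreducible quartic over Q and its discriminant is 121699989, which is not a perfect square, so the Galois group is not contained in A_4. The resolvent cubic y^3 - 54*y^2 + 648*y - 729 is irreducible over Q. An irreducible resolvent with non-square discriminant gives S_4.

S_4, the symmetric group on 4 letters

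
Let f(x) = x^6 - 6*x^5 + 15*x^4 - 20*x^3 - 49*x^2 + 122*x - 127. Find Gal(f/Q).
The polynomial f is an irreducible sextic over Q, so G = Gal(f/Q) is one of the 16 transitive subgroups 6T1, ..., 6T16 of S_6. The discriminant of f is 3603718079512576 = 60030976^2, a perfect square, so G is contained in A_6. The transitive groups of degree 6 contained in A_6 are: A_4 (6T4, order 12), S_4 (6T7, order 24), (C_3 x C_3) : C_4 (6T10, order 36), PSL(2,5) (6T12, order 60), A_6 (6T15, order 360). By Dedekind's theorem, for a prime p not dividing disc(f) the degrees of the irreducible factors of f mod p form the cycle type of an element of G. Factoring f modulo the 79 such primes p <= 419 (skipping 2, 229, which divide the discriminant), each new pattern first appears at: mod 3: f = (x^3 + x^2 + 2)(x^3 + 2x^2 + x + 1), pattern 3+3; mod 7: f = (x^2 + 5x + 3)(x^4 + 3x^3 + 4x^2 + 2), pattern 4+2; mod 23: f = (x + 4)(x + 17)(x^2 + 2)(x^2 + 19x + 6), pattern 2+2+1+1; mod 193: f = (x + 6)(x + 12)(x + 18)(x + 173)(x + 179)(x + 185), pattern 1+1+1+1+1+1. No other pattern occurs in this range, so the set of observed cycle types is {3+3, 4+2, 2+2+1+1, 1+1+1+1+1+1}. The candidates containing elements of all these cycle types are S_4 (6T7) of order 24, (C_3 x C_3) : C_4 (6T10) of order 36, A_6 (6T15) of order 360; the others are excluded. The observed types are precisely the cycle types that occur in S_4 (6T7). Each of the other remaining candidates has further cycle types, and by the Chebotarev density theorem the matching factorization patterns would occur for a proportion of primes equal to their share of the group: (C_3 x C_3) : C_4 (6T10) additionally contains elements of type 3+1+1+1 (4 of its 36 elements, about 11% of primes); A_6 (6T15) additionally contains elements of type 5+1, 3+1+1+1 (184 of its 360 elements, about 51% of primes). None of the 79 primes tested shows any such pattern (for each of these groups the chance of that is below 10^-4), which rules them out. Hence G = S_4 (6T7), of order 24.

S_4, S_4(6d), the S_4-action on 6 points inside A_6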